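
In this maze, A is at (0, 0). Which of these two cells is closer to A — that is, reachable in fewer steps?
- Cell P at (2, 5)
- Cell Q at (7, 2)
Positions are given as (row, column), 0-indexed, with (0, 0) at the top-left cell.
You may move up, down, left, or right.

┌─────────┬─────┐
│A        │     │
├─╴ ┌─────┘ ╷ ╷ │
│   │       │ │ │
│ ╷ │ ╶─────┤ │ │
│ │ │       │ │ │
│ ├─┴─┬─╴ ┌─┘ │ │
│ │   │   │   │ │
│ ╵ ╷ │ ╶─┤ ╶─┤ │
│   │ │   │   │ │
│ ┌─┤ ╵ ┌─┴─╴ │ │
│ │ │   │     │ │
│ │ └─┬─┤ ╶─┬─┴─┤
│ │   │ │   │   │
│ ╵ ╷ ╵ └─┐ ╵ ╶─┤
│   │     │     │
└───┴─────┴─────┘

Shortest path A → P at (2, 5): 17 steps
Shortest path A → Q at (7, 2): 13 steps

Q is closer (13 steps vs 17 steps).

Path to P:

┌─────────┬─────┐
│A ↓      │     │
├─╴ ┌─────┘ ╷ ╷ │
│↓ ↲│       │ │ │
│ ╷ │ ╶─────┤ │ │
│↓│ │    ↱ P│ │ │
│ ├─┴─┬─╴ ┌─┘ │ │
│↓│↱ ↓│↱ ↑│   │ │
│ ╵ ╷ │ ╶─┤ ╶─┤ │
│↳ ↑│↓│↑  │   │ │
│ ┌─┤ ╵ ┌─┴─╴ │ │
│ │ │↳ ↑│     │ │
│ │ └─┬─┤ ╶─┬─┴─┤
│ │   │ │   │   │
│ ╵ ╷ ╵ └─┐ ╵ ╶─┤
│   │     │     │
└───┴─────┴─────┘

Path to Q:

┌─────────┬─────┐
│A ↓      │     │
├─╴ ┌─────┘ ╷ ╷ │
│↓ ↲│       │ │ │
│ ╷ │ ╶─────┤ │ │
│↓│ │       │ │ │
│ ├─┴─┬─╴ ┌─┘ │ │
│↓│   │   │   │ │
│ ╵ ╷ │ ╶─┤ ╶─┤ │
│↓  │ │   │   │ │
│ ┌─┤ ╵ ┌─┴─╴ │ │
│↓│ │   │     │ │
│ │ └─┬─┤ ╶─┬─┴─┤
│↓│↱ ↓│ │   │   │
│ ╵ ╷ ╵ └─┐ ╵ ╶─┤
│↳ ↑│Q    │     │
└───┴─────┴─────┘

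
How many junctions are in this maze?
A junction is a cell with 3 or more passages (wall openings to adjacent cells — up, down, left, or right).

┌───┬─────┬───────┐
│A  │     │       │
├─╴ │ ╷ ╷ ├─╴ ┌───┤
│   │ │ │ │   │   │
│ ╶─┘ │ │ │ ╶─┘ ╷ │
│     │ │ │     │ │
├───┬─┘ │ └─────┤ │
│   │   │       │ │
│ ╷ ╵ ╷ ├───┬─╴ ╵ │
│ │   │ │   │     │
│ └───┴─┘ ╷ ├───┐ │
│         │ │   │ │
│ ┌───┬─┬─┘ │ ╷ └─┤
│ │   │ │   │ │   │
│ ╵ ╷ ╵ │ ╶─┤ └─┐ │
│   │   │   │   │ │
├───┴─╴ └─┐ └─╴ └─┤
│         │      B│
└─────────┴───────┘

Checking each cell for number of passages:

Junctions found (3+ passages):
  (0, 3): 3 passages
  (0, 6): 3 passages
  (3, 3): 3 passages
  (4, 7): 3 passages
  (4, 8): 3 passages
  (5, 0): 3 passages
  (7, 3): 3 passages
  (8, 3): 3 passages
  (8, 7): 3 passages
Total junctions: 9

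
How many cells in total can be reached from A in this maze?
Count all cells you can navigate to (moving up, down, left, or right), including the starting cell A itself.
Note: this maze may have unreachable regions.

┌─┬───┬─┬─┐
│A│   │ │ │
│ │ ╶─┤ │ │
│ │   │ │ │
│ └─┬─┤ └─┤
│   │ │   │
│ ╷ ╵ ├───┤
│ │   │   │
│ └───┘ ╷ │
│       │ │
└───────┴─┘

Using BFS/flood-fill to find all reachable cells from A:
Maze size: 5 × 5 = 25 total cells
10 cell(s) are walled off and cannot be reached from A.
Reachable cells: 15

Reachable region (· marks reachable cells):

┌─┬───┬─┬─┐
│A│   │ │ │
│ │ ╶─┤ │ │
│·│   │ │ │
│ └─┬─┤ └─┤
│· ·│·│   │
│ ╷ ╵ ├───┤
│·│· ·│· ·│
│ └───┘ ╷ │
│· · · ·│·│
└───────┴─┘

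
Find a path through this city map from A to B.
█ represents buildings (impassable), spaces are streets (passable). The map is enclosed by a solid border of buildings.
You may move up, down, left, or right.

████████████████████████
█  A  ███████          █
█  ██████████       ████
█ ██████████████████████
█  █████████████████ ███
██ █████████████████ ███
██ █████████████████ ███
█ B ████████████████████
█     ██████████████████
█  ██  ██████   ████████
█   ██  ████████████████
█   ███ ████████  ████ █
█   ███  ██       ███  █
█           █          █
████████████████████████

Finding the shortest path from A to B:
Movement: cardinal only
Path length: 9 steps
Directions: left → down → left → down → down → right → down → down → down

Solution:

████████████████████████
█ ↓A  ███████          █
█↓↲██████████       ████
█↓██████████████████████
█↳↓█████████████████ ███
██↓█████████████████ ███
██↓█████████████████ ███
█ B ████████████████████
█     ██████████████████
█  ██  ██████   ████████
█   ██  ████████████████
█   ███ ████████  ████ █
█   ███  ██       ███  █
█           █          █
████████████████████████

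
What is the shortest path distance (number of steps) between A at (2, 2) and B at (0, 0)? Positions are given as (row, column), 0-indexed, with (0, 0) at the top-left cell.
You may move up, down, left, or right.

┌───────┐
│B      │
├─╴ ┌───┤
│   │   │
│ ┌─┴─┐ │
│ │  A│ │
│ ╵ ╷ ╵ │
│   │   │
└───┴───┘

Finding path from (2, 2) to (0, 0):
Path: (2,2) → (2,1) → (3,1) → (3,0) → (2,0) → (1,0) → (1,1) → (0,1) → (0,0)
Distance: 8 steps

Solution:

┌───────┐
│B ↰    │
├─╴ ┌───┤
│↱ ↑│   │
│ ┌─┴─┐ │
│↑│↓ A│ │
│ ╵ ╷ ╵ │
│↑ ↲│   │
└───┴───┘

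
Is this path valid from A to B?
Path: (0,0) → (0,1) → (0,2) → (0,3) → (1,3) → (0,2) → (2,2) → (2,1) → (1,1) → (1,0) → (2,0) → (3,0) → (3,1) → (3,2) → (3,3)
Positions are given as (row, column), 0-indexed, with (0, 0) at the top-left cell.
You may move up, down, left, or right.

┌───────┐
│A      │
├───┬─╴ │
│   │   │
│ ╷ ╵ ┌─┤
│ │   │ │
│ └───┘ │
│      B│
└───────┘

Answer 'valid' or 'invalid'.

Checking path validity:
Result: Invalid move at step 5: cannot move from (1, 3) to (0, 2).

invalid

Correct solution:

┌───────┐
│A → → ↓│
├───┬─╴ │
│↓ ↰│↓ ↲│
│ ╷ ╵ ┌─┤
│↓│↑ ↲│ │
│ └───┘ │
│↳ → → B│
└───────┘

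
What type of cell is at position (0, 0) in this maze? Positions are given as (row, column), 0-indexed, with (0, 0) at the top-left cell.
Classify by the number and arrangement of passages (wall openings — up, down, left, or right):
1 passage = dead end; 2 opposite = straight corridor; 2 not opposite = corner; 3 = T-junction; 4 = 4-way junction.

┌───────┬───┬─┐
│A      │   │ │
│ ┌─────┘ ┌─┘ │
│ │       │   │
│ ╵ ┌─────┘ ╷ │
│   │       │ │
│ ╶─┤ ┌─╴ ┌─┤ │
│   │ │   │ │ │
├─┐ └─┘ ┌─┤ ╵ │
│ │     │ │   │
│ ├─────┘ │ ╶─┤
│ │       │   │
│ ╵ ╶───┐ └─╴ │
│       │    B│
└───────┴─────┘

Checking cell at (0, 0):
Number of passages: 2
Cell type: corner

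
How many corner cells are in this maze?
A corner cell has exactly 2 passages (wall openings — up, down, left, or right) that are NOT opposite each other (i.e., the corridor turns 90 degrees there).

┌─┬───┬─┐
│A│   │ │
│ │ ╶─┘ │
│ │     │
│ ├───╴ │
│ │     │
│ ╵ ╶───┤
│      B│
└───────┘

Counting corner cells (2 non-opposite passages):
Total corners: 5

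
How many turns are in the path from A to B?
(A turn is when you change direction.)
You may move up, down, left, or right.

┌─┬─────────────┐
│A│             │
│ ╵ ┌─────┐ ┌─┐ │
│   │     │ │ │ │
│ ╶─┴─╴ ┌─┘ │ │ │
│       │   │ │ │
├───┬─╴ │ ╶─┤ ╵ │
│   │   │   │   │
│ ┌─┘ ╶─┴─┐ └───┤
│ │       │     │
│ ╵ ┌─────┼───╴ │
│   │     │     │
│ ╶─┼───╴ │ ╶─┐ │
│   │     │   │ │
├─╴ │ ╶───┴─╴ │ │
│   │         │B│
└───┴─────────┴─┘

Directions: down, right, up, right, right, right, right, down, down, left, down, right, down, right, right, down, down, down
Number of turns: 10

Solution:

┌─┬─────────────┐
│A│↱ → → → ↓    │
│ ╵ ┌─────┐ ┌─┐ │
│↳ ↑│     │↓│ │ │
│ ╶─┴─╴ ┌─┘ │ │ │
│       │↓ ↲│ │ │
├───┬─╴ │ ╶─┤ ╵ │
│   │   │↳ ↓│   │
│ ┌─┘ ╶─┴─┐ └───┤
│ │       │↳ → ↓│
│ ╵ ┌─────┼───╴ │
│   │     │    ↓│
│ ╶─┼───╴ │ ╶─┐ │
│   │     │   │↓│
├─╴ │ ╶───┴─╴ │ │
│   │         │B│
└───┴─────────┴─┘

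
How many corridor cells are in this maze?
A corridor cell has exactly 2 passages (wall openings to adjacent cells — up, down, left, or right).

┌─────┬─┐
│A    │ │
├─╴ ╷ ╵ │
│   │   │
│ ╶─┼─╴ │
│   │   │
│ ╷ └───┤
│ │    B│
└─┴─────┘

Counting cells with exactly 2 passages:
Total corridor cells: 8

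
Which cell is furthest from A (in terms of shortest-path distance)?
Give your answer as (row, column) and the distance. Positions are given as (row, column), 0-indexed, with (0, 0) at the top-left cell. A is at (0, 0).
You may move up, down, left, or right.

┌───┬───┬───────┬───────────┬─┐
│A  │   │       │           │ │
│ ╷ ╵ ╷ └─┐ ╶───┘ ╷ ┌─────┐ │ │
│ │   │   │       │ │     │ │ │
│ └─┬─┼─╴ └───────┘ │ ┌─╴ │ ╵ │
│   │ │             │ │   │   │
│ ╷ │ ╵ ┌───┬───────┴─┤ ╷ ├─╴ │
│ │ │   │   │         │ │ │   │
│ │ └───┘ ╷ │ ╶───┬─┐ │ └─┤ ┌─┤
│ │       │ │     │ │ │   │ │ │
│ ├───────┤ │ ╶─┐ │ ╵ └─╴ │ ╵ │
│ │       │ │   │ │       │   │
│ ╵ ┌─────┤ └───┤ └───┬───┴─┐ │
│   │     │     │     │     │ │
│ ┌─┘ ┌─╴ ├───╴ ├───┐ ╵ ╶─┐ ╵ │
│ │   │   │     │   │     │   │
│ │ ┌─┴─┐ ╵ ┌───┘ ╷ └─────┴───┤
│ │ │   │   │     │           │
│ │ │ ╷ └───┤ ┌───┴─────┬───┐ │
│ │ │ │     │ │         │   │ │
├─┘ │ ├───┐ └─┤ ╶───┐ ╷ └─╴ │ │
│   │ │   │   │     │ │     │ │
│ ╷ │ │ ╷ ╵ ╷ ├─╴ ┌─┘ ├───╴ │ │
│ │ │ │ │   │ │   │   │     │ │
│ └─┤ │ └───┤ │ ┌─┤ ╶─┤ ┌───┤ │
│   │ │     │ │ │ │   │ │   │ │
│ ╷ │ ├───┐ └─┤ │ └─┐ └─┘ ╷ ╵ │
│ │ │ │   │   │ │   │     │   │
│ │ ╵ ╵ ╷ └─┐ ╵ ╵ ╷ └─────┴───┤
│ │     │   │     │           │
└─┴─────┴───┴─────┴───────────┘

Computing BFS distances from A to all cells:
Furthest cell: (9, 6)
Distance: 97 steps

Path from A to the furthest cell:

┌───┬───┬───────┬───────────┬─┐
│A  │   │       │           │ │
│ ╷ ╵ ╷ └─┐ ╶───┘ ╷ ┌─────┐ │ │
│↓│   │   │       │ │     │ │ │
│ └─┬─┼─╴ └───────┘ │ ┌─╴ │ ╵ │
│↳ ↓│ │             │ │   │   │
│ ╷ │ ╵ ┌───┬───────┴─┤ ╷ ├─╴ │
│ │↓│   │↱ ↓│         │ │ │   │
│ │ └───┘ ╷ │ ╶───┬─┐ │ └─┤ ┌─┤
│ │↳ → → ↑│↓│     │ │ │   │ │ │
│ ├───────┤ │ ╶─┐ │ ╵ └─╴ │ ╵ │
│ │       │↓│   │ │       │   │
│ ╵ ┌─────┤ └───┤ └───┬───┴─┐ │
│   │↓ ← ↰│↳ → ↓│     │     │ │
│ ┌─┘ ┌─╴ ├───╴ ├───┐ ╵ ╶─┐ ╵ │
│ │↓ ↲│  ↑│↓ ← ↲│↓ ↰│     │   │
│ │ ┌─┴─┐ ╵ ┌───┘ ╷ └─────┴───┤
│ │↓│↱ ↓│↑ ↲│↓ ← ↲│↑ ← ← ← ← ↰│
│ │ │ ╷ └───┤ ┌───┴─────┬───┐ │
│ │↓│↑│↳ → ↓│B│↱ → → ↓  │   │↑│
├─┘ │ ├───┐ └─┤ ╶───┐ ╷ └─╴ │ │
│↓ ↲│↑│↓ ↰│↓  │↑ ↰  │↓│     │↑│
│ ╷ │ │ ╷ ╵ ╷ ├─╴ ┌─┘ ├───╴ │ │
│↓│ │↑│↓│↑ ↲│ │↱ ↑│↓ ↲│     │↑│
│ └─┤ │ └───┤ │ ┌─┤ ╶─┤ ┌───┤ │
│↳ ↓│↑│↳ → ↓│ │↑│ │↳ ↓│ │↱ ↓│↑│
│ ╷ │ ├───┐ └─┤ │ └─┐ └─┘ ╷ ╵ │
│ │↓│↑│   │↳ ↓│↑│   │↳ → ↑│↳ ↑│
│ │ ╵ ╵ ╷ └─┐ ╵ ╵ ╷ └─────┴───┤
│ │↳ ↑  │   │↳ ↑  │           │
└─┴─────┴───┴─────┴───────────┘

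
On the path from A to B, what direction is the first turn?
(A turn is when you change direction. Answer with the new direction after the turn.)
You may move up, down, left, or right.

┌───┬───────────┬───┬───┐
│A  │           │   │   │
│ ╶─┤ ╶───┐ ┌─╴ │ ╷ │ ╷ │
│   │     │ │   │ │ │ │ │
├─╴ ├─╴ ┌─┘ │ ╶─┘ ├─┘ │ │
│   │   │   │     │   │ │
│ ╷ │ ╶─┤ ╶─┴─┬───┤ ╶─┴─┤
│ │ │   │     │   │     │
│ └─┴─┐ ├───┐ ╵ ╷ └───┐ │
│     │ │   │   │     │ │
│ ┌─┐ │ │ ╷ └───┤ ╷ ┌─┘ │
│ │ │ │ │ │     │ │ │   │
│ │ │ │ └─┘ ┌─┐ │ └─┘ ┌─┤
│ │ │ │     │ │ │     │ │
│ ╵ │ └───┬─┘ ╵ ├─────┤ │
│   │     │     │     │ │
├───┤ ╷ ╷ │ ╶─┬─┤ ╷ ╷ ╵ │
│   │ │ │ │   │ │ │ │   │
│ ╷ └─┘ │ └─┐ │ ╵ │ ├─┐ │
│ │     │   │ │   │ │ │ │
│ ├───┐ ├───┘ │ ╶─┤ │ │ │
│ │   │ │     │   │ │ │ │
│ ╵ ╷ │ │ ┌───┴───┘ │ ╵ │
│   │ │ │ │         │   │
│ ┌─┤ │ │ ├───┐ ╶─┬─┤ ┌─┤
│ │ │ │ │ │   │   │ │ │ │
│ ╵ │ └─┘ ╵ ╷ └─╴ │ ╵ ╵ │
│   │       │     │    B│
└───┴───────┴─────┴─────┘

Directions: down, right, down, left, down, down, right, right, down, down, down, right, down, down, left, left, up, left, down, down, down, right, up, right, down, down, down, right, right, right, up, right, down, right, right, up, left, up, right, right, up, up, up, up, right, down, right, down, down, down, left, down, down, right
First turn direction: right

Solution:

┌───┬───────────┬───┬───┐
│A  │           │   │   │
│ ╶─┤ ╶───┐ ┌─╴ │ ╷ │ ╷ │
│↳ ↓│     │ │   │ │ │ │ │
├─╴ ├─╴ ┌─┘ │ ╶─┘ ├─┘ │ │
│↓ ↲│   │   │     │   │ │
│ ╷ │ ╶─┤ ╶─┴─┬───┤ ╶─┴─┤
│↓│ │   │     │   │     │
│ └─┴─┐ ├───┐ ╵ ╷ └───┐ │
│↳ → ↓│ │   │   │     │ │
│ ┌─┐ │ │ ╷ └───┤ ╷ ┌─┘ │
│ │ │↓│ │ │     │ │ │   │
│ │ │ │ └─┘ ┌─┐ │ └─┘ ┌─┤
│ │ │↓│     │ │ │     │ │
│ ╵ │ └───┬─┘ ╵ ├─────┤ │
│   │↳ ↓  │     │  ↱ ↓│ │
├───┤ ╷ ╷ │ ╶─┬─┤ ╷ ╷ ╵ │
│↓ ↰│ │↓│ │   │ │ │↑│↳ ↓│
│ ╷ └─┘ │ └─┐ │ ╵ │ ├─┐ │
│↓│↑ ← ↲│   │ │   │↑│ │↓│
│ ├───┐ ├───┘ │ ╶─┤ │ │ │
│↓│↱ ↓│ │     │   │↑│ │↓│
│ ╵ ╷ │ │ ┌───┴───┘ │ ╵ │
│↳ ↑│↓│ │ │    ↱ → ↑│↓ ↲│
│ ┌─┤ │ │ ├───┐ ╶─┬─┤ ┌─┤
│ │ │↓│ │ │↱ ↓│↑ ↰│ │↓│ │
│ ╵ │ └─┘ ╵ ╷ └─╴ │ ╵ ╵ │
│   │↳ → → ↑│↳ → ↑│  ↳ B│
└───┴───────┴─────┴─────┘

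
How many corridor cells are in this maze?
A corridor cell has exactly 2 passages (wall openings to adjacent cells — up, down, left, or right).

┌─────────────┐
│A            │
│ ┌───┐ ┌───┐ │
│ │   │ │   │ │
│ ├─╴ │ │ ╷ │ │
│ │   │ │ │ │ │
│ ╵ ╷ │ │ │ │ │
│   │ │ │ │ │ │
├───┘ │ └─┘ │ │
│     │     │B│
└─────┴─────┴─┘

Counting cells with exactly 2 passages:
Total corridor cells: 29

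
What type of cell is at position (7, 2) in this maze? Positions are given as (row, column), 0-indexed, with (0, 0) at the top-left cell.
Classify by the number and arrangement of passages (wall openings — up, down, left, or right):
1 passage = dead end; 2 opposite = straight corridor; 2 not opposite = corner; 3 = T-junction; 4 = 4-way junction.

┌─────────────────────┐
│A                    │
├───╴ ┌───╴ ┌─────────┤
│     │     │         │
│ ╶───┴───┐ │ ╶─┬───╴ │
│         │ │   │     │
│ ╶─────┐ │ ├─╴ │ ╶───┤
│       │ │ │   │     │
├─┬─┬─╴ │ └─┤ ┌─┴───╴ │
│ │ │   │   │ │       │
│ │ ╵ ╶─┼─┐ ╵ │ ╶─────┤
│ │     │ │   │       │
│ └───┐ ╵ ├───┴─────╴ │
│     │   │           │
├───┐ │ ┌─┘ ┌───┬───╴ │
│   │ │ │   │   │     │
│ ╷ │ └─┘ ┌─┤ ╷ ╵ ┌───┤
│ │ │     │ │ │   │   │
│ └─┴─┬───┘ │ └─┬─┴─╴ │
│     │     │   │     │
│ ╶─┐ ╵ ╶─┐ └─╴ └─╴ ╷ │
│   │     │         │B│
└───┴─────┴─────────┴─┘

Checking cell at (7, 2):
Number of passages: 2
Cell type: straight corridor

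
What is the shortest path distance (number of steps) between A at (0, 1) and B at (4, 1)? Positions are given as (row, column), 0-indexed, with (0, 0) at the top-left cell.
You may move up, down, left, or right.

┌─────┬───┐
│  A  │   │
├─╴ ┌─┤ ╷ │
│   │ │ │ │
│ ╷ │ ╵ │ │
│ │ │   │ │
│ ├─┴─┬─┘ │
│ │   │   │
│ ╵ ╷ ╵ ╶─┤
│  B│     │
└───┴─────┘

Finding path from (0, 1) to (4, 1):
Path: (0,1) → (1,1) → (1,0) → (2,0) → (3,0) → (4,0) → (4,1)
Distance: 6 steps

Solution:

┌─────┬───┐
│  A  │   │
├─╴ ┌─┤ ╷ │
│↓ ↲│ │ │ │
│ ╷ │ ╵ │ │
│↓│ │   │ │
│ ├─┴─┬─┘ │
│↓│   │   │
│ ╵ ╷ ╵ ╶─┤
│↳ B│     │
└───┴─────┘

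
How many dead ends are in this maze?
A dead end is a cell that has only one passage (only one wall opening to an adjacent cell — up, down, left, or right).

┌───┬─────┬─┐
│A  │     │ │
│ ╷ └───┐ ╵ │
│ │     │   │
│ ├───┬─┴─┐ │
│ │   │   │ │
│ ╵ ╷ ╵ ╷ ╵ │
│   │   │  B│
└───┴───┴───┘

Checking each cell for number of passages:

Dead ends found at positions:
  (0, 2)
  (0, 5)
  (1, 3)
Total dead ends: 3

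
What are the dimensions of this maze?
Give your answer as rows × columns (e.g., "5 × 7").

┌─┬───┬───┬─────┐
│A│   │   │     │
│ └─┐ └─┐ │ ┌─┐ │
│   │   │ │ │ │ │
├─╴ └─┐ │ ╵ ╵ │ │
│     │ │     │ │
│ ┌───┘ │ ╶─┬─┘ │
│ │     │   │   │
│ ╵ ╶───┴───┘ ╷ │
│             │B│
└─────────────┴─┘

Counting the maze dimensions:
Rows (vertical): 5
Columns (horizontal): 8
Dimensions: 5 × 8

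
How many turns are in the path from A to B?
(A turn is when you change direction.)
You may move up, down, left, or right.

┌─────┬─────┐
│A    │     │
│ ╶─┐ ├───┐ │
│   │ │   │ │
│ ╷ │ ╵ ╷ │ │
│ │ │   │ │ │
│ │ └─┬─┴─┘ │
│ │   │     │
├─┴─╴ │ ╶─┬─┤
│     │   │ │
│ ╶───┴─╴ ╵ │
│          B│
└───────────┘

Directions: down, right, down, down, right, down, left, left, down, right, right, right, right, right
Number of turns: 7

Solution:

┌─────┬─────┐
│A    │     │
│ ╶─┐ ├───┐ │
│↳ ↓│ │   │ │
│ ╷ │ ╵ ╷ │ │
│ │↓│   │ │ │
│ │ └─┬─┴─┘ │
│ │↳ ↓│     │
├─┴─╴ │ ╶─┬─┤
│↓ ← ↲│   │ │
│ ╶───┴─╴ ╵ │
│↳ → → → → B│
└───────────┘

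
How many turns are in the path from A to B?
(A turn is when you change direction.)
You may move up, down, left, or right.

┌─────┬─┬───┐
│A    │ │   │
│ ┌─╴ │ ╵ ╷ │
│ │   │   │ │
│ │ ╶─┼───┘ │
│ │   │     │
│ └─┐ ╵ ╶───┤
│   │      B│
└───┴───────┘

Directions: right, right, down, left, down, right, down, right, right, right
Number of turns: 6

Solution:

┌─────┬─┬───┐
│A → ↓│ │   │
│ ┌─╴ │ ╵ ╷ │
│ │↓ ↲│   │ │
│ │ ╶─┼───┘ │
│ │↳ ↓│     │
│ └─┐ ╵ ╶───┤
│   │↳ → → B│
└───┴───────┘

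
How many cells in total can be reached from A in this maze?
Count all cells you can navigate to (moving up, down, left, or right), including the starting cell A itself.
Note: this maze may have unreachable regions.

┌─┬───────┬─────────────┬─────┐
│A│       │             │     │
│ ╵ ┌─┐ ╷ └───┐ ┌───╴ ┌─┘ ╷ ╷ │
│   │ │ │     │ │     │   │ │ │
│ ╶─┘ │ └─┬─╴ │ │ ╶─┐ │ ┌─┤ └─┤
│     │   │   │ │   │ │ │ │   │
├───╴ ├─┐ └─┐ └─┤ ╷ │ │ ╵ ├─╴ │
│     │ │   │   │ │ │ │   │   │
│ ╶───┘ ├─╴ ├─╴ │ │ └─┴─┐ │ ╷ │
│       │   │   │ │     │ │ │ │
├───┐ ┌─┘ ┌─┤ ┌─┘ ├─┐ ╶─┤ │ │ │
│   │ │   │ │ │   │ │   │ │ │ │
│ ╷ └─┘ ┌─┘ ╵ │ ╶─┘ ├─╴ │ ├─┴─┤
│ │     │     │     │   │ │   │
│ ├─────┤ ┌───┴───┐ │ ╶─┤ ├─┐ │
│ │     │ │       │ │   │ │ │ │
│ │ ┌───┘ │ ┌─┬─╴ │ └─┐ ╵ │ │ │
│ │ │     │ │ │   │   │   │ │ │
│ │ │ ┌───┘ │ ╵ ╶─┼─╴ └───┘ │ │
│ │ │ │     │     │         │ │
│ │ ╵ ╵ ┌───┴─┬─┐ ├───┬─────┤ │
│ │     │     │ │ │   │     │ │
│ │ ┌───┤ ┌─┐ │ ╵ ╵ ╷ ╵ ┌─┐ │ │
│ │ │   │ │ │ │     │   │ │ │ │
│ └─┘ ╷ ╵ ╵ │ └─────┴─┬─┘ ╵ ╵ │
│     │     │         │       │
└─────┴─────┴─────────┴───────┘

Using BFS/flood-fill to find all reachable cells from A:
Maze size: 13 × 15 = 195 total cells
69 cell(s) are walled off and cannot be reached from A.
Reachable cells: 126

Reachable region (· marks reachable cells):

┌─┬───────┬─────────────┬─────┐
│A│· · · ·│             │     │
│ ╵ ┌─┐ ╷ └───┐ ┌───╴ ┌─┘ ╷ ╷ │
│· ·│·│·│· · ·│ │     │   │ │ │
│ ╶─┘ │ └─┬─╴ │ │ ╶─┐ │ ┌─┤ └─┤
│· · ·│· ·│· ·│ │   │ │ │ │   │
├───╴ ├─┐ └─┐ └─┤ ╷ │ │ ╵ ├─╴ │
│· · ·│·│· ·│· ·│ │ │ │   │   │
│ ╶───┘ ├─╴ ├─╴ │ │ └─┴─┐ │ ╷ │
│· · · ·│· ·│· ·│ │     │ │ │ │
├───┐ ┌─┘ ┌─┤ ┌─┘ ├─┐ ╶─┤ │ │ │
│· ·│·│· ·│·│·│   │ │   │ │ │ │
│ ╷ └─┘ ┌─┘ ╵ │ ╶─┘ ├─╴ │ ├─┴─┤
│·│· · ·│· · ·│     │   │ │· ·│
│ ├─────┤ ┌───┴───┐ │ ╶─┤ ├─┐ │
│·│· · ·│·│· · · ·│ │   │ │ │·│
│ │ ┌───┘ │ ┌─┬─╴ │ └─┐ ╵ │ │ │
│·│·│· · ·│·│·│· ·│   │   │ │·│
│ │ │ ┌───┘ │ ╵ ╶─┼─╴ └───┘ │ │
│·│·│·│· · ·│· · ·│         │·│
│ │ ╵ ╵ ┌───┴─┬─┐ ├───┬─────┤ │
│·│· · ·│· · ·│·│·│· ·│· · ·│·│
│ │ ┌───┤ ┌─┐ │ ╵ ╵ ╷ ╵ ┌─┐ │ │
│·│·│· ·│·│·│·│· · ·│· ·│·│·│·│
│ └─┘ ╷ ╵ ╵ │ └─────┴─┬─┘ ╵ ╵ │
│· · ·│· · ·│· · · · ·│· · · ·│
└─────┴─────┴─────────┴───────┘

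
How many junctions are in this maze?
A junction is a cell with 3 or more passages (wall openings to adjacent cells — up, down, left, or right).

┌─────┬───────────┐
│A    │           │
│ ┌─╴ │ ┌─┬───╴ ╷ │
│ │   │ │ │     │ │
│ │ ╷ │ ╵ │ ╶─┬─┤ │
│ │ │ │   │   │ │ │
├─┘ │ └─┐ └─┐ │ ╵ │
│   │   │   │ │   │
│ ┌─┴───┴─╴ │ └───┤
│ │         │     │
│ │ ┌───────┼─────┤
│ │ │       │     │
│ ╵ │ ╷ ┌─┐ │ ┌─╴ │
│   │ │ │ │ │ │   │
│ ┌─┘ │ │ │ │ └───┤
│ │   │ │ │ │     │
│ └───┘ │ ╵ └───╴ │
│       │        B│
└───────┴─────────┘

Checking each cell for number of passages:

Junctions found (3+ passages):
  (0, 7): 3 passages
  (1, 2): 3 passages
  (2, 4): 3 passages
  (5, 3): 3 passages
  (6, 0): 3 passages
  (8, 5): 3 passages
Total junctions: 6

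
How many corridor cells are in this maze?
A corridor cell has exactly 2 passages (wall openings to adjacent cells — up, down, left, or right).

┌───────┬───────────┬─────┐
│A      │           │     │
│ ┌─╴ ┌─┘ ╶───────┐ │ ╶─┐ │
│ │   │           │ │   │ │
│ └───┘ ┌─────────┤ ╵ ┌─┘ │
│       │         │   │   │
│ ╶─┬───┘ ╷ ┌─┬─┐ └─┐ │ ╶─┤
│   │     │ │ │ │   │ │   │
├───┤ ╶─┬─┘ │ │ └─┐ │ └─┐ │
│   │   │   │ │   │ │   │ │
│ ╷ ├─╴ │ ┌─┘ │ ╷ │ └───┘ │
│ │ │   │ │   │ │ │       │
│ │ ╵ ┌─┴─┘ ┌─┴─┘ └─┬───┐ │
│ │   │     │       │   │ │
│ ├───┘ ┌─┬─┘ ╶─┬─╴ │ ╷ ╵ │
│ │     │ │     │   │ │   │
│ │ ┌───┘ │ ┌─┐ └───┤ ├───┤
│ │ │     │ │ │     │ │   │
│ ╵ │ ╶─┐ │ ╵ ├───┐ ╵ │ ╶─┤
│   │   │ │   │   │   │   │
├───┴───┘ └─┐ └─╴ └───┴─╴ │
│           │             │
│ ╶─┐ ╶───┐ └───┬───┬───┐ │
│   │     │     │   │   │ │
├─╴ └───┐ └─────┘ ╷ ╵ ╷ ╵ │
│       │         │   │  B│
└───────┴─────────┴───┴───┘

Counting cells with exactly 2 passages:
Total corridor cells: 133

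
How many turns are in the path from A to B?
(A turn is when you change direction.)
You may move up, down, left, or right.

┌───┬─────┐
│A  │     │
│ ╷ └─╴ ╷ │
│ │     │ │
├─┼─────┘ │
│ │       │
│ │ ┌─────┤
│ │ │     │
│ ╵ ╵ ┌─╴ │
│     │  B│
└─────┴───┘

Directions: right, down, right, right, up, right, down, down, left, left, left, down, down, right, up, right, right, down
Number of turns: 11

Solution:

┌───┬─────┐
│A ↓│  ↱ ↓│
│ ╷ └─╴ ╷ │
│ │↳ → ↑│↓│
├─┼─────┘ │
│ │↓ ← ← ↲│
│ │ ┌─────┤
│ │↓│↱ → ↓│
│ ╵ ╵ ┌─╴ │
│  ↳ ↑│  B│
└─────┴───┘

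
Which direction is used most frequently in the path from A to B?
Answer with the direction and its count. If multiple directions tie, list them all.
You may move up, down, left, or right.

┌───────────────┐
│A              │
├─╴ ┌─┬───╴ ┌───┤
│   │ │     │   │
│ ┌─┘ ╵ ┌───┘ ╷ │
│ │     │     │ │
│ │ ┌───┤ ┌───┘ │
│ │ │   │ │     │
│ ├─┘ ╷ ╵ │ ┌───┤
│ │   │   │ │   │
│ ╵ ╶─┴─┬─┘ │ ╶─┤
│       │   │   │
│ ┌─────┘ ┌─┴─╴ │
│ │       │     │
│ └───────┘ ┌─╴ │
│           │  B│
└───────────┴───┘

Directions: right, down, left, down, down, down, down, down, down, right, right, right, right, right, up, right, right, down
Counts: {'right': 8, 'down': 8, 'left': 1, 'up': 1}
Most common: down and right (tied at 8 times each)

Solution:

┌───────────────┐
│A ↓            │
├─╴ ┌─┬───╴ ┌───┤
│↓ ↲│ │     │   │
│ ┌─┘ ╵ ┌───┘ ╷ │
│↓│     │     │ │
│ │ ┌───┤ ┌───┘ │
│↓│ │   │ │     │
│ ├─┘ ╷ ╵ │ ┌───┤
│↓│   │   │ │   │
│ ╵ ╶─┴─┬─┘ │ ╶─┤
│↓      │   │   │
│ ┌─────┘ ┌─┴─╴ │
│↓│       │↱ → ↓│
│ └───────┘ ┌─╴ │
│↳ → → → → ↑│  B│
└───────────┴───┘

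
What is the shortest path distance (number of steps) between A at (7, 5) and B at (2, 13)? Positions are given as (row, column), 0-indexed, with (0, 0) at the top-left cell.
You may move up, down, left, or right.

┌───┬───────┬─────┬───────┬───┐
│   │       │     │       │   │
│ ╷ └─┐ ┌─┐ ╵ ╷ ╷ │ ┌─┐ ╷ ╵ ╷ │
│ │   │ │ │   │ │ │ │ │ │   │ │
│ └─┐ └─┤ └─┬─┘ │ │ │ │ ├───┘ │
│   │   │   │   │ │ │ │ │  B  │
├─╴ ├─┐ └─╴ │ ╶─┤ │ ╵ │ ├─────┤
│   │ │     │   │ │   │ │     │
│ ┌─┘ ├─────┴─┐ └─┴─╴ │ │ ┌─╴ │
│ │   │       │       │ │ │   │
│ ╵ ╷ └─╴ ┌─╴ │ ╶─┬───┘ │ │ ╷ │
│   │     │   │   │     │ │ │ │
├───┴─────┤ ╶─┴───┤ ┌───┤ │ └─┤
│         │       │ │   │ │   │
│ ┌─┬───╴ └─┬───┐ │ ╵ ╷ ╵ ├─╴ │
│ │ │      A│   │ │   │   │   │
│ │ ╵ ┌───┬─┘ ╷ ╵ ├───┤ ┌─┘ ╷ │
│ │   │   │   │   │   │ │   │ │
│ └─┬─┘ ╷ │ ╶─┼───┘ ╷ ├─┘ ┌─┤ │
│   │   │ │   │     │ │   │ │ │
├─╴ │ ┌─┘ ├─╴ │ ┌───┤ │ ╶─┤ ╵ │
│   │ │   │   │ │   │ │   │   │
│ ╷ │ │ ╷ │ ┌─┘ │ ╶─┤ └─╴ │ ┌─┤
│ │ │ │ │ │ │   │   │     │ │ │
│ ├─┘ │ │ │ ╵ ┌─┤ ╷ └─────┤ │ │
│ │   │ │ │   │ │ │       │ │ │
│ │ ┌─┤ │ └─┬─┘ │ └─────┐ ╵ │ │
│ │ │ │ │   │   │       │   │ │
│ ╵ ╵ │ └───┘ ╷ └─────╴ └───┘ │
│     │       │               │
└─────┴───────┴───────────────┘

Finding path from (7, 5) to (2, 13):
Path: (7,5) → (7,4) → (6,4) → (6,3) → (6,2) → (6,1) → (6,0) → (7,0) → (8,0) → (9,0) → (9,1) → (10,1) → (10,0) → (11,0) → (12,0) → (13,0) → (14,0) → (14,1) → (13,1) → (12,1) → (12,2) → (11,2) → (10,2) → (9,2) → (9,3) → (8,3) → (8,4) → (9,4) → (10,4) → (10,3) → (11,3) → (12,3) → (13,3) → (14,3) → (14,4) → (14,5) → (14,6) → (13,6) → (13,7) → (14,7) → (14,8) → (14,9) → (14,10) → (14,11) → (13,11) → (13,10) → (13,9) → (13,8) → (12,8) → (11,8) → (11,9) → (12,9) → (12,10) → (12,11) → (12,12) → (13,12) → (13,13) → (12,13) → (11,13) → (10,13) → (10,14) → (9,14) → (8,14) → (7,14) → (6,14) → (6,13) → (5,13) → (4,13) → (4,14) → (3,14) → (3,13) → (3,12) → (4,12) → (5,12) → (6,12) → (7,12) → (7,11) → (6,11) → (6,10) → (7,10) → (7,9) → (6,9) → (5,9) → (5,10) → (5,11) → (4,11) → (3,11) → (2,11) → (1,11) → (0,11) → (0,12) → (1,12) → (1,13) → (0,13) → (0,14) → (1,14) → (2,14) → (2,13)
Distance: 97 steps

Solution:

┌───┬───────┬─────┬───────┬───┐
│   │       │     │    ↱ ↓│↱ ↓│
│ ╷ └─┐ ┌─┐ ╵ ╷ ╷ │ ┌─┐ ╷ ╵ ╷ │
│ │   │ │ │   │ │ │ │ │↑│↳ ↑│↓│
│ └─┐ └─┤ └─┬─┘ │ │ │ │ ├───┘ │
│   │   │   │   │ │ │ │↑│  B ↲│
├─╴ ├─┐ └─╴ │ ╶─┤ │ ╵ │ ├─────┤
│   │ │     │   │ │   │↑│↓ ← ↰│
│ ┌─┘ ├─────┴─┐ └─┴─╴ │ │ ┌─╴ │
│ │   │       │       │↑│↓│↱ ↑│
│ ╵ ╷ └─╴ ┌─╴ │ ╶─┬───┘ │ │ ╷ │
│   │     │   │   │↱ → ↑│↓│↑│ │
├───┴─────┤ ╶─┴───┤ ┌───┤ │ └─┤
│↓ ← ← ← ↰│       │↑│↓ ↰│↓│↑ ↰│
│ ┌─┬───╴ └─┬───┐ │ ╵ ╷ ╵ ├─╴ │
│↓│ │    ↑ A│   │ │↑ ↲│↑ ↲│  ↑│
│ │ ╵ ┌───┬─┘ ╷ ╵ ├───┤ ┌─┘ ╷ │
│↓│   │↱ ↓│   │   │   │ │   │↑│
│ └─┬─┘ ╷ │ ╶─┼───┘ ╷ ├─┘ ┌─┤ │
│↳ ↓│↱ ↑│↓│   │     │ │   │ │↑│
├─╴ │ ┌─┘ ├─╴ │ ┌───┤ │ ╶─┤ ╵ │
│↓ ↲│↑│↓ ↲│   │ │   │ │   │↱ ↑│
│ ╷ │ │ ╷ │ ┌─┘ │ ╶─┤ └─╴ │ ┌─┤
│↓│ │↑│↓│ │ │   │↱ ↓│     │↑│ │
│ ├─┘ │ │ │ ╵ ┌─┤ ╷ └─────┤ │ │
│↓│↱ ↑│↓│ │   │ │↑│↳ → → ↓│↑│ │
│ │ ┌─┤ │ └─┬─┘ │ └─────┐ ╵ │ │
│↓│↑│ │↓│   │↱ ↓│↑ ← ← ↰│↳ ↑│ │
│ ╵ ╵ │ └───┘ ╷ └─────╴ └───┘ │
│↳ ↑  │↳ → → ↑│↳ → → → ↑      │
└─────┴───────┴───────────────┘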